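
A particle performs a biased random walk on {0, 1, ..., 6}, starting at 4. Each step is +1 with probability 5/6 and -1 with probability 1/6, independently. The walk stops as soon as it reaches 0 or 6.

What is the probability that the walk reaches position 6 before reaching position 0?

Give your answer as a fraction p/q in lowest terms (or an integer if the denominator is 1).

Answer: 650/651

Derivation:
Biased walk: p = 5/6, q = 1/6, r = q/p = 1/5
Gambler's ruin: P(hit 6 before 0 | start at 4) = (1 - r^a)/(1 - r^N)
r^4 = 1/625; r^6 = 1/15625
P = (1 - 1/625) / (1 - 1/15625) = 624/625 / 15624/15625 = 650/651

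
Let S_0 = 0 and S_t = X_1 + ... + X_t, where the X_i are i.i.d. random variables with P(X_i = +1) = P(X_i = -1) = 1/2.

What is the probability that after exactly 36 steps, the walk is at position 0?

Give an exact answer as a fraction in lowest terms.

To return to 0 after 36 steps: need exactly 18 steps of +1 and 18 of -1.
Favorable paths: C(36,18) = 9075135300
Total paths: 2^36 = 68719476736
P = 9075135300/68719476736 = 2268783825/17179869184

Answer: 2268783825/17179869184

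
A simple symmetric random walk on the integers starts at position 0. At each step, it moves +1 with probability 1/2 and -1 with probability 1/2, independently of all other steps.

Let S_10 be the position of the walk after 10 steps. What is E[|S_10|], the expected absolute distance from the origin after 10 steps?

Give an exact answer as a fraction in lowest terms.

S_10 takes values m ≡ 0 (mod 2) with |m| ≤ 10; P(S_10=m) = C(10,(10+m)/2)/2^10.
Total paths: 2^10 = 1024
Distribution: P(S=-10)=1/1024, P(S=-8)=10/1024, P(S=-6)=45/1024, P(S=-4)=120/1024, P(S=-2)=210/1024, P(S=0)=252/1024, P(S=2)=210/1024, P(S=4)=120/1024, P(S=6)=45/1024, P(S=8)=10/1024, P(S=10)=1/1024
E[|S_10|] = Σ_m |m|·P(S_10=m) = 2520/1024 = 315/128

Answer: 315/128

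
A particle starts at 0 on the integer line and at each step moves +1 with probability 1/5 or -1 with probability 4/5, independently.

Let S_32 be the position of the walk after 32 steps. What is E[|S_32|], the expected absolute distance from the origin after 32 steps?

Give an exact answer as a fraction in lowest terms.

S_32 takes values m ≡ 0 (mod 2) with |m| ≤ 32; P(S_32=m) = C(32,(32+m)/2) · (1/5)^((32+m)/2) · (4/5)^((32-m)/2).
Distribution: P(S=-32)=18446744073709551616/23283064365386962890625, P(S=-30)=147573952589676412928/23283064365386962890625, P(S=-28)=571849066284996100096/23283064365386962890625, P(S=-26)=285924533142498050048/4656612873077392578125, P(S=-24)=518238216320777715712/4656612873077392578125, P(S=-22)=3627667514245444009984/23283064365386962890625, P(S=-20)=4081125953526124511232/23283064365386962890625, P(S=-18)=3789616956845687046144/23283064365386962890625, P(S=-16)=118425529901427720192/931322574615478515625, P(S=-14)=78950353267618480128/931322574615478515625, P(S=-12)=226982265644403130368/4656612873077392578125, P(S=-10)=113491132822201565184/4656612873077392578125, P(S=-8)=49652370609713184768/4656612873077392578125, P(S=-6)=3819413123824091136/931322574615478515625, P(S=-4)=1295872309868888064/931322574615478515625, P(S=-2)=1943808464803332096/4656612873077392578125, P(S=0)=516324123463385088/4656612873077392578125, P(S=2)=121488029050208256/4656612873077392578125, P(S=4)=5062001210425344/931322574615478515625, P(S=6)=932473907183616/931322574615478515625, P(S=8)=757635049586688/4656612873077392578125, P(S=10)=108233578512384/4656612873077392578125, P(S=12)=13529197314048/4656612873077392578125, P(S=14)=294112985088/931322574615478515625, P(S=16)=27573092352/931322574615478515625, P(S=18)=55146184704/23283064365386962890625, P(S=20)=3711762432/23283064365386962890625, P(S=22)=206209024/23283064365386962890625, P(S=24)=1841152/4656612873077392578125, P(S=26)=63488/4656612873077392578125, P(S=28)=7936/23283064365386962890625, P(S=30)=128/23283064365386962890625, P(S=32)=1/23283064365386962890625
E[|S_32|] = Σ_m |m|·P(S_32=m) = 89407726201234251260064/4656612873077392578125

Answer: 89407726201234251260064/4656612873077392578125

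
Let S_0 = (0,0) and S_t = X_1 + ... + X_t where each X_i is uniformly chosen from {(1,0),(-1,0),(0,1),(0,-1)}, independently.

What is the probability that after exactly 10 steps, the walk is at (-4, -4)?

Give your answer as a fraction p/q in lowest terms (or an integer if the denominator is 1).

Answer: 315/131072

Derivation:
Let h be the number of horizontal steps (so 10-h are vertical). To end at (-4,-4) need (h-4)/2 right-steps and ((10-h)-4)/2 up-steps.
Sum over h with 4 ≤ h ≤ 6, h ≡ 0 (mod 2), 10-h ≡ 0 (mod 2):
h=4: C(10,4)·C(4,0)·C(6,1) = 210·1·6 = 1260
h=6: C(10,6)·C(6,1)·C(4,0) = 210·6·1 = 1260
Total favorable: 2520
Total paths: 4^10 = 1048576
P = 2520/1048576 = 315/131072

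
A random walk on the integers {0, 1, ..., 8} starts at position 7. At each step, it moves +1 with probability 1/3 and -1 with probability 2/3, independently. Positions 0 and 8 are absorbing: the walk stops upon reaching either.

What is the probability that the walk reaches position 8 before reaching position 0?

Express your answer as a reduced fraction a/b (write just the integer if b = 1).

Biased walk: p = 1/3, q = 2/3, r = q/p = 2
Gambler's ruin: P(hit 8 before 0 | start at 7) = (1 - r^a)/(1 - r^N)
r^7 = 128; r^8 = 256
P = (1 - 128) / (1 - 256) = -127 / -255 = 127/255

Answer: 127/255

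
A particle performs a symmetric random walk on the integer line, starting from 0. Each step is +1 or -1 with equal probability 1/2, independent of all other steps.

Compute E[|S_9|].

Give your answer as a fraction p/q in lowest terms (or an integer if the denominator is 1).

S_9 takes values m ≡ 1 (mod 2) with |m| ≤ 9; P(S_9=m) = C(9,(9+m)/2)/2^9.
Total paths: 2^9 = 512
Distribution: P(S=-9)=1/512, P(S=-7)=9/512, P(S=-5)=36/512, P(S=-3)=84/512, P(S=-1)=126/512, P(S=1)=126/512, P(S=3)=84/512, P(S=5)=36/512, P(S=7)=9/512, P(S=9)=1/512
E[|S_9|] = Σ_m |m|·P(S_9=m) = 1260/512 = 315/128

Answer: 315/128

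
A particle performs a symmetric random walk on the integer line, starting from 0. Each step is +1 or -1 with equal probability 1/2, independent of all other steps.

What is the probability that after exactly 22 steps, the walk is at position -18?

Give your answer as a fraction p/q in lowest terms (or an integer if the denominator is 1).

To reach position -18 after 22 steps: need 2 steps of +1 and 20 of -1.
Favorable paths: C(22,2) = 231
Total paths: 2^22 = 4194304
P = 231/4194304 = 231/4194304

Answer: 231/4194304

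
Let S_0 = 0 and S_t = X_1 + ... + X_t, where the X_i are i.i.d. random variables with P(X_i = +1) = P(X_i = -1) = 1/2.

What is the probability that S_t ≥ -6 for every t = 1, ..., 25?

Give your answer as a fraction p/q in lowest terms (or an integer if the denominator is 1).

Let f(t,s) = #length-t paths at position s with S_1..S_t all ≥ -6.
f(t,s) = f(t-1,s-1) + f(t-1,s+1) for s ≥ -6; f(t,s) = 0 for s < -6.
t=0: f(0,0)=1
t=1: f(1,-1)=1 f(1,1)=1
t=2: f(2,-2)=1 f(2,0)=2 f(2,2)=1
t=3: f(3,-3)=1 f(3,-1)=3 f(3,1)=3 f(3,3)=1
t=4: f(4,-4)=1 f(4,-2)=4 f(4,0)=6 f(4,2)=4 f(4,4)=1
t=5: f(5,-5)=1 f(5,-3)=5 f(5,-1)=10 f(5,1)=10 f(5,3)=5 f(5,5)=1
t=6: f(6,-6)=1 f(6,-4)=6 f(6,-2)=15 f(6,0)=20 f(6,2)=15 f(6,4)=6 f(6,6)=1
t=7: f(7,-5)=7 f(7,-3)=21 f(7,-1)=35 f(7,1)=35 f(7,3)=21 f(7,5)=7 f(7,7)=1
t=8: f(8,-6)=7 f(8,-4)=28 f(8,-2)=56 f(8,0)=70 f(8,2)=56 f(8,4)=28 f(8,6)=8 f(8,8)=1
t=9: f(9,-5)=35 f(9,-3)=84 f(9,-1)=126 f(9,1)=126 f(9,3)=84 f(9,5)=36 f(9,7)=9 f(9,9)=1
t=10: f(10,-6)=35 f(10,-4)=119 f(10,-2)=210 f(10,0)=252 f(10,2)=210 f(10,4)=120 f(10,6)=45 f(10,8)=10 f(10,10)=1
t=11: f(11,-5)=154 f(11,-3)=329 f(11,-1)=462 f(11,1)=462 f(11,3)=330 f(11,5)=165 f(11,7)=55 f(11,9)=11 f(11,11)=1
t=12: f(12,-6)=154 f(12,-4)=483 f(12,-2)=791 f(12,0)=924 f(12,2)=792 f(12,4)=495 f(12,6)=220 f(12,8)=66 f(12,10)=12 f(12,12)=1
t=13: f(13,-5)=637 f(13,-3)=1274 f(13,-1)=1715 f(13,1)=1716 f(13,3)=1287 f(13,5)=715 f(13,7)=286 f(13,9)=78 f(13,11)=13 f(13,13)=1
t=14: f(14,-6)=637 f(14,-4)=1911 f(14,-2)=2989 f(14,0)=3431 f(14,2)=3003 f(14,4)=2002 f(14,6)=1001 f(14,8)=364 f(14,10)=91 f(14,12)=14 f(14,14)=1
t=15: f(15,-5)=2548 f(15,-3)=4900 f(15,-1)=6420 f(15,1)=6434 f(15,3)=5005 f(15,5)=3003 f(15,7)=1365 f(15,9)=455 f(15,11)=105 f(15,13)=15 f(15,15)=1
t=16: f(16,-6)=2548 f(16,-4)=7448 f(16,-2)=11320 f(16,0)=12854 f(16,2)=11439 f(16,4)=8008 f(16,6)=4368 f(16,8)=1820 f(16,10)=560 f(16,12)=120 f(16,14)=16 f(16,16)=1
t=17: f(17,-5)=9996 f(17,-3)=18768 f(17,-1)=24174 f(17,1)=24293 f(17,3)=19447 f(17,5)=12376 f(17,7)=6188 f(17,9)=2380 f(17,11)=680 f(17,13)=136 f(17,15)=17 f(17,17)=1
t=18: f(18,-6)=9996 f(18,-4)=28764 f(18,-2)=42942 f(18,0)=48467 f(18,2)=43740 f(18,4)=31823 f(18,6)=18564 f(18,8)=8568 f(18,10)=3060 f(18,12)=816 f(18,14)=153 f(18,16)=18 f(18,18)=1
t=19: f(19,-5)=38760 f(19,-3)=71706 f(19,-1)=91409 f(19,1)=92207 f(19,3)=75563 f(19,5)=50387 f(19,7)=27132 f(19,9)=11628 f(19,11)=3876 f(19,13)=969 f(19,15)=171 f(19,17)=19 f(19,19)=1
t=20: f(20,-6)=38760 f(20,-4)=110466 f(20,-2)=163115 f(20,0)=183616 f(20,2)=167770 f(20,4)=125950 f(20,6)=77519 f(20,8)=38760 f(20,10)=15504 f(20,12)=4845 f(20,14)=1140 f(20,16)=190 f(20,18)=20 f(20,20)=1
t=21: f(21,-5)=149226 f(21,-3)=273581 f(21,-1)=346731 f(21,1)=351386 f(21,3)=293720 f(21,5)=203469 f(21,7)=116279 f(21,9)=54264 f(21,11)=20349 f(21,13)=5985 f(21,15)=1330 f(21,17)=210 f(21,19)=21 f(21,21)=1
t=22: f(22,-6)=149226 f(22,-4)=422807 f(22,-2)=620312 f(22,0)=698117 f(22,2)=645106 f(22,4)=497189 f(22,6)=319748 f(22,8)=170543 f(22,10)=74613 f(22,12)=26334 f(22,14)=7315 f(22,16)=1540 f(22,18)=231 f(22,20)=22 f(22,22)=1
t=23: f(23,-5)=572033 f(23,-3)=1043119 f(23,-1)=1318429 f(23,1)=1343223 f(23,3)=1142295 f(23,5)=816937 f(23,7)=490291 f(23,9)=245156 f(23,11)=100947 f(23,13)=33649 f(23,15)=8855 f(23,17)=1771 f(23,19)=253 f(23,21)=23 f(23,23)=1
t=24: f(24,-6)=572033 f(24,-4)=1615152 f(24,-2)=2361548 f(24,0)=2661652 f(24,2)=2485518 f(24,4)=1959232 f(24,6)=1307228 f(24,8)=735447 f(24,10)=346103 f(24,12)=134596 f(24,14)=42504 f(24,16)=10626 f(24,18)=2024 f(24,20)=276 f(24,22)=24 f(24,24)=1
t=25: f(25,-5)=2187185 f(25,-3)=3976700 f(25,-1)=5023200 f(25,1)=5147170 f(25,3)=4444750 f(25,5)=3266460 f(25,7)=2042675 f(25,9)=1081550 f(25,11)=480699 f(25,13)=177100 f(25,15)=53130 f(25,17)=12650 f(25,19)=2300 f(25,21)=300 f(25,23)=25 f(25,25)=1
Σ_s f(25,s) = 27895895
P = 27895895/33554432 = 27895895/33554432

Answer: 27895895/33554432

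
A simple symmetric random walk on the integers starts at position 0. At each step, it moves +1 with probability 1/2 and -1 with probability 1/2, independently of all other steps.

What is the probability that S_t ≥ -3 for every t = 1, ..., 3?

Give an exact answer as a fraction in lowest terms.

Answer: 1

Derivation:
Let f(t,s) = #length-t paths at position s with S_1..S_t all ≥ -3.
f(t,s) = f(t-1,s-1) + f(t-1,s+1) for s ≥ -3; f(t,s) = 0 for s < -3.
t=0: f(0,0)=1
t=1: f(1,-1)=1 f(1,1)=1
t=2: f(2,-2)=1 f(2,0)=2 f(2,2)=1
t=3: f(3,-3)=1 f(3,-1)=3 f(3,1)=3 f(3,3)=1
Σ_s f(3,s) = 8
P = 8/8 = 1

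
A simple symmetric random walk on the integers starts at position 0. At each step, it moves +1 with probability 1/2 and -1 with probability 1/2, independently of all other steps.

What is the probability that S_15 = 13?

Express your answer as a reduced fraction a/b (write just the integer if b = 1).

Answer: 15/32768

Derivation:
To reach position 13 after 15 steps: need 14 steps of +1 and 1 of -1.
Favorable paths: C(15,14) = 15
Total paths: 2^15 = 32768
P = 15/32768 = 15/32768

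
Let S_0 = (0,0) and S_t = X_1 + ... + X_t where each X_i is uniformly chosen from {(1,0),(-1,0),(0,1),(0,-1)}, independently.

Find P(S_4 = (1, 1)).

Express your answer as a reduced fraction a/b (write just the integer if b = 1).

Answer: 3/32

Derivation:
Let h be the number of horizontal steps (so 4-h are vertical). To end at (1,1) need (h+1)/2 right-steps and ((4-h)+1)/2 up-steps.
Sum over h with 1 ≤ h ≤ 3, h ≡ 1 (mod 2), 4-h ≡ 1 (mod 2):
h=1: C(4,1)·C(1,1)·C(3,2) = 4·1·3 = 12
h=3: C(4,3)·C(3,2)·C(1,1) = 4·3·1 = 12
Total favorable: 24
Total paths: 4^4 = 256
P = 24/256 = 3/32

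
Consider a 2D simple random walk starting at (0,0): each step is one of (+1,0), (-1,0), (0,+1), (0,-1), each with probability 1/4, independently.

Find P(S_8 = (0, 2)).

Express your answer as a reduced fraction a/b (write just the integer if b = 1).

Answer: 49/1024

Derivation:
Let h be the number of horizontal steps (so 8-h are vertical). To end at (0,2) need (h+0)/2 right-steps and ((8-h)+2)/2 up-steps.
Sum over h with 0 ≤ h ≤ 6, h ≡ 0 (mod 2), 8-h ≡ 0 (mod 2):
h=0: C(8,0)·C(0,0)·C(8,5) = 1·1·56 = 56
h=2: C(8,2)·C(2,1)·C(6,4) = 28·2·15 = 840
h=4: C(8,4)·C(4,2)·C(4,3) = 70·6·4 = 1680
h=6: C(8,6)·C(6,3)·C(2,2) = 28·20·1 = 560
Total favorable: 3136
Total paths: 4^8 = 65536
P = 3136/65536 = 49/1024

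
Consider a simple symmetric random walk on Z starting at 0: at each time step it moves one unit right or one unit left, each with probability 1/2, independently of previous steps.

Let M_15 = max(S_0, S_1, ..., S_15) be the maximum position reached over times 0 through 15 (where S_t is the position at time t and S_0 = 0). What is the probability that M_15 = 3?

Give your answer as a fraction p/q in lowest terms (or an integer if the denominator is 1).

Answer: 5005/32768

Derivation:
Let M_15 = max(S_0,...,S_15). Use the reflection principle: for j ≥ 1, #{paths with M_15 ≥ j} = #{S_15 ≥ j} + #{S_15 ≥ j+1}.
By reflection, #{M_15 ≥ 3} = #{S_15 ≥ 3} + #{S_15 ≥ 4} = 9949 + 4944 = 14893.
#{M_15 ≥ 4} = #{S_15 ≥ 4} + #{S_15 ≥ 5} = 4944 + 4944 = 9888.
#{M_15 = 3} = 14893 - 9888 = 5005.
P(M_15 = 3) = 5005/32768 = 5005/32768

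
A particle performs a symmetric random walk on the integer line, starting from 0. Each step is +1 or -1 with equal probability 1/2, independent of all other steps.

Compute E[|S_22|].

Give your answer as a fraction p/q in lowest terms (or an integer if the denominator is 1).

Answer: 969969/262144

Derivation:
S_22 takes values m ≡ 0 (mod 2) with |m| ≤ 22; P(S_22=m) = C(22,(22+m)/2)/2^22.
Total paths: 2^22 = 4194304
Distribution: P(S=-22)=1/4194304, P(S=-20)=22/4194304, P(S=-18)=231/4194304, P(S=-16)=1540/4194304, P(S=-14)=7315/4194304, P(S=-12)=26334/4194304, P(S=-10)=74613/4194304, P(S=-8)=170544/4194304, P(S=-6)=319770/4194304, P(S=-4)=497420/4194304, P(S=-2)=646646/4194304, P(S=0)=705432/4194304, P(S=2)=646646/4194304, P(S=4)=497420/4194304, P(S=6)=319770/4194304, P(S=8)=170544/4194304, P(S=10)=74613/4194304, P(S=12)=26334/4194304, P(S=14)=7315/4194304, P(S=16)=1540/4194304, P(S=18)=231/4194304, P(S=20)=22/4194304, P(S=22)=1/4194304
E[|S_22|] = Σ_m |m|·P(S_22=m) = 15519504/4194304 = 969969/262144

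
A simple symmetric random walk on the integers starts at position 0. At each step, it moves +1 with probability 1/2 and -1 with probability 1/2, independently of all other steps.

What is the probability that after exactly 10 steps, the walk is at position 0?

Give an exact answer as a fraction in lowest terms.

To return to 0 after 10 steps: need exactly 5 steps of +1 and 5 of -1.
Favorable paths: C(10,5) = 252
Total paths: 2^10 = 1024
P = 252/1024 = 63/256

Answer: 63/256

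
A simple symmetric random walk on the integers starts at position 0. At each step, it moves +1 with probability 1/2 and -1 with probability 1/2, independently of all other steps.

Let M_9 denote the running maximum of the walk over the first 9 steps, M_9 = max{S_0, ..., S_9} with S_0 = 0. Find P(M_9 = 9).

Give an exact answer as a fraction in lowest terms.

Let M_9 = max(S_0,...,S_9). Use the reflection principle: for j ≥ 1, #{paths with M_9 ≥ j} = #{S_9 ≥ j} + #{S_9 ≥ j+1}.
By reflection, #{M_9 ≥ 9} = #{S_9 ≥ 9} + #{S_9 ≥ 10} = 1 + 0 = 1.
#{M_9 ≥ 10} = #{S_9 ≥ 10} + #{S_9 ≥ 11} = 0 + 0 = 0.
#{M_9 = 9} = 1 - 0 = 1.
P(M_9 = 9) = 1/512 = 1/512

Answer: 1/512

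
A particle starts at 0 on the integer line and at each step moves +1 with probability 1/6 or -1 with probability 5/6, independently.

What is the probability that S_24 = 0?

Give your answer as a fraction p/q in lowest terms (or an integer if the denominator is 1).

To be at 0 after 24 steps: need exactly 12 steps of +1 and 12 of -1.
Number of such sequences: C(24,12) = 2704156
Each has probability (1/6)^12 · (5/6)^12 = 244140625/4738381338321616896
P = 2704156 · 244140625/4738381338321616896 = 165048583984375/1184595334580404224

Answer: 165048583984375/1184595334580404224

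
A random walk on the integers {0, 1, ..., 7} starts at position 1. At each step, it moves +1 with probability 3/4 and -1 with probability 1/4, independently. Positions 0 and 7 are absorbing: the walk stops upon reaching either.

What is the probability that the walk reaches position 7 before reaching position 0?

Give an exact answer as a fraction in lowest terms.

Biased walk: p = 3/4, q = 1/4, r = q/p = 1/3
Gambler's ruin: P(hit 7 before 0 | start at 1) = (1 - r^a)/(1 - r^N)
r^1 = 1/3; r^7 = 1/2187
P = (1 - 1/3) / (1 - 1/2187) = 2/3 / 2186/2187 = 729/1093

Answer: 729/1093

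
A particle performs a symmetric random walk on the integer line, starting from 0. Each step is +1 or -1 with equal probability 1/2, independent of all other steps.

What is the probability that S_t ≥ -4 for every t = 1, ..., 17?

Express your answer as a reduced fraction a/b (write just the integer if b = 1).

Let f(t,s) = #length-t paths at position s with S_1..S_t all ≥ -4.
f(t,s) = f(t-1,s-1) + f(t-1,s+1) for s ≥ -4; f(t,s) = 0 for s < -4.
t=0: f(0,0)=1
t=1: f(1,-1)=1 f(1,1)=1
t=2: f(2,-2)=1 f(2,0)=2 f(2,2)=1
t=3: f(3,-3)=1 f(3,-1)=3 f(3,1)=3 f(3,3)=1
t=4: f(4,-4)=1 f(4,-2)=4 f(4,0)=6 f(4,2)=4 f(4,4)=1
t=5: f(5,-3)=5 f(5,-1)=10 f(5,1)=10 f(5,3)=5 f(5,5)=1
t=6: f(6,-4)=5 f(6,-2)=15 f(6,0)=20 f(6,2)=15 f(6,4)=6 f(6,6)=1
t=7: f(7,-3)=20 f(7,-1)=35 f(7,1)=35 f(7,3)=21 f(7,5)=7 f(7,7)=1
t=8: f(8,-4)=20 f(8,-2)=55 f(8,0)=70 f(8,2)=56 f(8,4)=28 f(8,6)=8 f(8,8)=1
t=9: f(9,-3)=75 f(9,-1)=125 f(9,1)=126 f(9,3)=84 f(9,5)=36 f(9,7)=9 f(9,9)=1
t=10: f(10,-4)=75 f(10,-2)=200 f(10,0)=251 f(10,2)=210 f(10,4)=120 f(10,6)=45 f(10,8)=10 f(10,10)=1
t=11: f(11,-3)=275 f(11,-1)=451 f(11,1)=461 f(11,3)=330 f(11,5)=165 f(11,7)=55 f(11,9)=11 f(11,11)=1
t=12: f(12,-4)=275 f(12,-2)=726 f(12,0)=912 f(12,2)=791 f(12,4)=495 f(12,6)=220 f(12,8)=66 f(12,10)=12 f(12,12)=1
t=13: f(13,-3)=1001 f(13,-1)=1638 f(13,1)=1703 f(13,3)=1286 f(13,5)=715 f(13,7)=286 f(13,9)=78 f(13,11)=13 f(13,13)=1
t=14: f(14,-4)=1001 f(14,-2)=2639 f(14,0)=3341 f(14,2)=2989 f(14,4)=2001 f(14,6)=1001 f(14,8)=364 f(14,10)=91 f(14,12)=14 f(14,14)=1
t=15: f(15,-3)=3640 f(15,-1)=5980 f(15,1)=6330 f(15,3)=4990 f(15,5)=3002 f(15,7)=1365 f(15,9)=455 f(15,11)=105 f(15,13)=15 f(15,15)=1
t=16: f(16,-4)=3640 f(16,-2)=9620 f(16,0)=12310 f(16,2)=11320 f(16,4)=7992 f(16,6)=4367 f(16,8)=1820 f(16,10)=560 f(16,12)=120 f(16,14)=16 f(16,16)=1
t=17: f(17,-3)=13260 f(17,-1)=21930 f(17,1)=23630 f(17,3)=19312 f(17,5)=12359 f(17,7)=6187 f(17,9)=2380 f(17,11)=680 f(17,13)=136 f(17,15)=17 f(17,17)=1
Σ_s f(17,s) = 99892
P = 99892/131072 = 24973/32768

Answer: 24973/32768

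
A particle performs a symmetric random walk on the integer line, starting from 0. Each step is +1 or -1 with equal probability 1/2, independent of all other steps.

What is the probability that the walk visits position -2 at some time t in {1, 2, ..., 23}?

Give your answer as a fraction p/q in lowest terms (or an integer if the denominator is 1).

Answer: 1421113/2097152

Derivation:
Count via complement. Let g(t,s) = #length-t paths at position s with S_1..S_t all ≠ -2.
g(t,s) = g(t-1,s-1) + g(t-1,s+1) for s ≠ -2; g(t,-2) = 0.
t=0: g(0,0)=1
t=1: g(1,-1)=1 g(1,1)=1
t=2: g(2,0)=2 g(2,2)=1
t=3: g(3,-1)=2 g(3,1)=3 g(3,3)=1
t=4: g(4,0)=5 g(4,2)=4 g(4,4)=1
t=5: g(5,-1)=5 g(5,1)=9 g(5,3)=5 g(5,5)=1
t=6: g(6,0)=14 g(6,2)=14 g(6,4)=6 g(6,6)=1
t=7: g(7,-1)=14 g(7,1)=28 g(7,3)=20 g(7,5)=7 g(7,7)=1
t=8: g(8,0)=42 g(8,2)=48 g(8,4)=27 g(8,6)=8 g(8,8)=1
t=9: g(9,-1)=42 g(9,1)=90 g(9,3)=75 g(9,5)=35 g(9,7)=9 g(9,9)=1
t=10: g(10,0)=132 g(10,2)=165 g(10,4)=110 g(10,6)=44 g(10,8)=10 g(10,10)=1
t=11: g(11,-1)=132 g(11,1)=297 g(11,3)=275 g(11,5)=154 g(11,7)=54 g(11,9)=11 g(11,11)=1
t=12: g(12,0)=429 g(12,2)=572 g(12,4)=429 g(12,6)=208 g(12,8)=65 g(12,10)=12 g(12,12)=1
t=13: g(13,-1)=429 g(13,1)=1001 g(13,3)=1001 g(13,5)=637 g(13,7)=273 g(13,9)=77 g(13,11)=13 g(13,13)=1
t=14: g(14,0)=1430 g(14,2)=2002 g(14,4)=1638 g(14,6)=910 g(14,8)=350 g(14,10)=90 g(14,12)=14 g(14,14)=1
t=15: g(15,-1)=1430 g(15,1)=3432 g(15,3)=3640 g(15,5)=2548 g(15,7)=1260 g(15,9)=440 g(15,11)=104 g(15,13)=15 g(15,15)=1
t=16: g(16,0)=4862 g(16,2)=7072 g(16,4)=6188 g(16,6)=3808 g(16,8)=1700 g(16,10)=544 g(16,12)=119 g(16,14)=16 g(16,16)=1
t=17: g(17,-1)=4862 g(17,1)=11934 g(17,3)=13260 g(17,5)=9996 g(17,7)=5508 g(17,9)=2244 g(17,11)=663 g(17,13)=135 g(17,15)=17 g(17,17)=1
t=18: g(18,0)=16796 g(18,2)=25194 g(18,4)=23256 g(18,6)=15504 g(18,8)=7752 g(18,10)=2907 g(18,12)=798 g(18,14)=152 g(18,16)=18 g(18,18)=1
t=19: g(19,-1)=16796 g(19,1)=41990 g(19,3)=48450 g(19,5)=38760 g(19,7)=23256 g(19,9)=10659 g(19,11)=3705 g(19,13)=950 g(19,15)=170 g(19,17)=19 g(19,19)=1
t=20: g(20,0)=58786 g(20,2)=90440 g(20,4)=87210 g(20,6)=62016 g(20,8)=33915 g(20,10)=14364 g(20,12)=4655 g(20,14)=1120 g(20,16)=189 g(20,18)=20 g(20,20)=1
t=21: g(21,-1)=58786 g(21,1)=149226 g(21,3)=177650 g(21,5)=149226 g(21,7)=95931 g(21,9)=48279 g(21,11)=19019 g(21,13)=5775 g(21,15)=1309 g(21,17)=209 g(21,19)=21 g(21,21)=1
t=22: g(22,0)=208012 g(22,2)=326876 g(22,4)=326876 g(22,6)=245157 g(22,8)=144210 g(22,10)=67298 g(22,12)=24794 g(22,14)=7084 g(22,16)=1518 g(22,18)=230 g(22,20)=22 g(22,22)=1
t=23: g(23,-1)=208012 g(23,1)=534888 g(23,3)=653752 g(23,5)=572033 g(23,7)=389367 g(23,9)=211508 g(23,11)=92092 g(23,13)=31878 g(23,15)=8602 g(23,17)=1748 g(23,19)=252 g(23,21)=23 g(23,23)=1
Paths never hitting -2: Σ_s g(23,s) = 2704156
Paths hitting -2: 2^23 - 2704156 = 5684452
P = 5684452/8388608 = 1421113/2097152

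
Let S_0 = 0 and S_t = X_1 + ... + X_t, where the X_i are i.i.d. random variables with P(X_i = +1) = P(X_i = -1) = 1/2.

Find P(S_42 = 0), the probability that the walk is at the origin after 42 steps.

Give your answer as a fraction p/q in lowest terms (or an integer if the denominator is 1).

Answer: 67282234305/549755813888

Derivation:
To return to 0 after 42 steps: need exactly 21 steps of +1 and 21 of -1.
Favorable paths: C(42,21) = 538257874440
Total paths: 2^42 = 4398046511104
P = 538257874440/4398046511104 = 67282234305/549755813888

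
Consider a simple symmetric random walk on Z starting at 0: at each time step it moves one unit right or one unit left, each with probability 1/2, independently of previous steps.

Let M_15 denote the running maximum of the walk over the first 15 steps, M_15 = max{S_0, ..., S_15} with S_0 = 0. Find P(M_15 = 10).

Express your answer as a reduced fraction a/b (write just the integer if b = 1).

Answer: 105/32768

Derivation:
Let M_15 = max(S_0,...,S_15). Use the reflection principle: for j ≥ 1, #{paths with M_15 ≥ j} = #{S_15 ≥ j} + #{S_15 ≥ j+1}.
By reflection, #{M_15 ≥ 10} = #{S_15 ≥ 10} + #{S_15 ≥ 11} = 121 + 121 = 242.
#{M_15 ≥ 11} = #{S_15 ≥ 11} + #{S_15 ≥ 12} = 121 + 16 = 137.
#{M_15 = 10} = 242 - 137 = 105.
P(M_15 = 10) = 105/32768 = 105/32768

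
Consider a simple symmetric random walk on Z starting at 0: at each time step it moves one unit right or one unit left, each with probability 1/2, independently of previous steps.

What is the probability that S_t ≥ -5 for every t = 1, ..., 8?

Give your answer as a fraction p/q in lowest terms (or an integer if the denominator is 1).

Answer: 123/128

Derivation:
Let f(t,s) = #length-t paths at position s with S_1..S_t all ≥ -5.
f(t,s) = f(t-1,s-1) + f(t-1,s+1) for s ≥ -5; f(t,s) = 0 for s < -5.
t=0: f(0,0)=1
t=1: f(1,-1)=1 f(1,1)=1
t=2: f(2,-2)=1 f(2,0)=2 f(2,2)=1
t=3: f(3,-3)=1 f(3,-1)=3 f(3,1)=3 f(3,3)=1
t=4: f(4,-4)=1 f(4,-2)=4 f(4,0)=6 f(4,2)=4 f(4,4)=1
t=5: f(5,-5)=1 f(5,-3)=5 f(5,-1)=10 f(5,1)=10 f(5,3)=5 f(5,5)=1
t=6: f(6,-4)=6 f(6,-2)=15 f(6,0)=20 f(6,2)=15 f(6,4)=6 f(6,6)=1
t=7: f(7,-5)=6 f(7,-3)=21 f(7,-1)=35 f(7,1)=35 f(7,3)=21 f(7,5)=7 f(7,7)=1
t=8: f(8,-4)=27 f(8,-2)=56 f(8,0)=70 f(8,2)=56 f(8,4)=28 f(8,6)=8 f(8,8)=1
Σ_s f(8,s) = 246
P = 246/256 = 123/128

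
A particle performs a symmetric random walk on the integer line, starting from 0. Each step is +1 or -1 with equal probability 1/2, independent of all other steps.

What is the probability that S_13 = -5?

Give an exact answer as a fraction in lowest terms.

Answer: 715/8192

Derivation:
To reach position -5 after 13 steps: need 4 steps of +1 and 9 of -1.
Favorable paths: C(13,4) = 715
Total paths: 2^13 = 8192
P = 715/8192 = 715/8192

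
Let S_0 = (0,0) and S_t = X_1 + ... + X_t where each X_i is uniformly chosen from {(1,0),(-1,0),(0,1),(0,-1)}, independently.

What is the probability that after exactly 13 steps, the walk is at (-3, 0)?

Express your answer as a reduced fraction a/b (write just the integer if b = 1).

Answer: 1656369/67108864

Derivation:
Let h be the number of horizontal steps (so 13-h are vertical). To end at (-3,0) need (h-3)/2 right-steps and ((13-h)+0)/2 up-steps.
Sum over h with 3 ≤ h ≤ 13, h ≡ 1 (mod 2), 13-h ≡ 0 (mod 2):
h=3: C(13,3)·C(3,0)·C(10,5) = 286·1·252 = 72072
h=5: C(13,5)·C(5,1)·C(8,4) = 1287·5·70 = 450450
h=7: C(13,7)·C(7,2)·C(6,3) = 1716·21·20 = 720720
h=9: C(13,9)·C(9,3)·C(4,2) = 715·84·6 = 360360
h=11: C(13,11)·C(11,4)·C(2,1) = 78·330·2 = 51480
h=13: C(13,13)·C(13,5)·C(0,0) = 1·1287·1 = 1287
Total favorable: 1656369
Total paths: 4^13 = 67108864
P = 1656369/67108864 = 1656369/67108864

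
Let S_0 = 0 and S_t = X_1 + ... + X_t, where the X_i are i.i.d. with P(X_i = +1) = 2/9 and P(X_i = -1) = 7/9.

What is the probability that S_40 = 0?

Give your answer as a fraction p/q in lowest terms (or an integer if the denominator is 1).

Answer: 1281486509200071417225324506644480/16423203268260658146231467800709255289

Derivation:
To be at 0 after 40 steps: need exactly 20 steps of +1 and 20 of -1.
Number of such sequences: C(40,20) = 137846528820
Each has probability (2/9)^20 · (7/9)^20 = 83668255425284801560576/147808829414345923316083210206383297601
P = 137846528820 · 83668255425284801560576/147808829414345923316083210206383297601 = 1281486509200071417225324506644480/16423203268260658146231467800709255289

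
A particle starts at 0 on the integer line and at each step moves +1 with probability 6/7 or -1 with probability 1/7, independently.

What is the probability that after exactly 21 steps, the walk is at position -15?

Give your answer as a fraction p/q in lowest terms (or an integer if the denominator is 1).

To reach position -15 after 21 steps: need 3 steps of +1 and 18 steps of -1.
Number of such sequences: C(21,3) = 1330
Each has probability (6/7)^3 · (1/7)^18 = 216/558545864083284007
P = 1330 · 216/558545864083284007 = 41040/79792266297612001

Answer: 41040/79792266297612001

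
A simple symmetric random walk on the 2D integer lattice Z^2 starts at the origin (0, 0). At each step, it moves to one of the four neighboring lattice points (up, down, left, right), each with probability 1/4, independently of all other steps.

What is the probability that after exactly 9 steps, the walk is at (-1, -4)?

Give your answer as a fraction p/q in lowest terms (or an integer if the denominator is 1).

Let h be the number of horizontal steps (so 9-h are vertical). To end at (-1,-4) need (h-1)/2 right-steps and ((9-h)-4)/2 up-steps.
Sum over h with 1 ≤ h ≤ 5, h ≡ 1 (mod 2), 9-h ≡ 0 (mod 2):
h=1: C(9,1)·C(1,0)·C(8,2) = 9·1·28 = 252
h=3: C(9,3)·C(3,1)·C(6,1) = 84·3·6 = 1512
h=5: C(9,5)·C(5,2)·C(4,0) = 126·10·1 = 1260
Total favorable: 3024
Total paths: 4^9 = 262144
P = 3024/262144 = 189/16384

Answer: 189/16384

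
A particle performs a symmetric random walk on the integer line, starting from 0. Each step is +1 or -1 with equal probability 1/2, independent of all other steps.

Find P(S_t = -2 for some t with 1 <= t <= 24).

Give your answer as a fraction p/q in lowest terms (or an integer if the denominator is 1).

Answer: 2894229/4194304

Derivation:
Count via complement. Let g(t,s) = #length-t paths at position s with S_1..S_t all ≠ -2.
g(t,s) = g(t-1,s-1) + g(t-1,s+1) for s ≠ -2; g(t,-2) = 0.
t=0: g(0,0)=1
t=1: g(1,-1)=1 g(1,1)=1
t=2: g(2,0)=2 g(2,2)=1
t=3: g(3,-1)=2 g(3,1)=3 g(3,3)=1
t=4: g(4,0)=5 g(4,2)=4 g(4,4)=1
t=5: g(5,-1)=5 g(5,1)=9 g(5,3)=5 g(5,5)=1
t=6: g(6,0)=14 g(6,2)=14 g(6,4)=6 g(6,6)=1
t=7: g(7,-1)=14 g(7,1)=28 g(7,3)=20 g(7,5)=7 g(7,7)=1
t=8: g(8,0)=42 g(8,2)=48 g(8,4)=27 g(8,6)=8 g(8,8)=1
t=9: g(9,-1)=42 g(9,1)=90 g(9,3)=75 g(9,5)=35 g(9,7)=9 g(9,9)=1
t=10: g(10,0)=132 g(10,2)=165 g(10,4)=110 g(10,6)=44 g(10,8)=10 g(10,10)=1
t=11: g(11,-1)=132 g(11,1)=297 g(11,3)=275 g(11,5)=154 g(11,7)=54 g(11,9)=11 g(11,11)=1
t=12: g(12,0)=429 g(12,2)=572 g(12,4)=429 g(12,6)=208 g(12,8)=65 g(12,10)=12 g(12,12)=1
t=13: g(13,-1)=429 g(13,1)=1001 g(13,3)=1001 g(13,5)=637 g(13,7)=273 g(13,9)=77 g(13,11)=13 g(13,13)=1
t=14: g(14,0)=1430 g(14,2)=2002 g(14,4)=1638 g(14,6)=910 g(14,8)=350 g(14,10)=90 g(14,12)=14 g(14,14)=1
t=15: g(15,-1)=1430 g(15,1)=3432 g(15,3)=3640 g(15,5)=2548 g(15,7)=1260 g(15,9)=440 g(15,11)=104 g(15,13)=15 g(15,15)=1
t=16: g(16,0)=4862 g(16,2)=7072 g(16,4)=6188 g(16,6)=3808 g(16,8)=1700 g(16,10)=544 g(16,12)=119 g(16,14)=16 g(16,16)=1
t=17: g(17,-1)=4862 g(17,1)=11934 g(17,3)=13260 g(17,5)=9996 g(17,7)=5508 g(17,9)=2244 g(17,11)=663 g(17,13)=135 g(17,15)=17 g(17,17)=1
t=18: g(18,0)=16796 g(18,2)=25194 g(18,4)=23256 g(18,6)=15504 g(18,8)=7752 g(18,10)=2907 g(18,12)=798 g(18,14)=152 g(18,16)=18 g(18,18)=1
t=19: g(19,-1)=16796 g(19,1)=41990 g(19,3)=48450 g(19,5)=38760 g(19,7)=23256 g(19,9)=10659 g(19,11)=3705 g(19,13)=950 g(19,15)=170 g(19,17)=19 g(19,19)=1
t=20: g(20,0)=58786 g(20,2)=90440 g(20,4)=87210 g(20,6)=62016 g(20,8)=33915 g(20,10)=14364 g(20,12)=4655 g(20,14)=1120 g(20,16)=189 g(20,18)=20 g(20,20)=1
t=21: g(21,-1)=58786 g(21,1)=149226 g(21,3)=177650 g(21,5)=149226 g(21,7)=95931 g(21,9)=48279 g(21,11)=19019 g(21,13)=5775 g(21,15)=1309 g(21,17)=209 g(21,19)=21 g(21,21)=1
t=22: g(22,0)=208012 g(22,2)=326876 g(22,4)=326876 g(22,6)=245157 g(22,8)=144210 g(22,10)=67298 g(22,12)=24794 g(22,14)=7084 g(22,16)=1518 g(22,18)=230 g(22,20)=22 g(22,22)=1
t=23: g(23,-1)=208012 g(23,1)=534888 g(23,3)=653752 g(23,5)=572033 g(23,7)=389367 g(23,9)=211508 g(23,11)=92092 g(23,13)=31878 g(23,15)=8602 g(23,17)=1748 g(23,19)=252 g(23,21)=23 g(23,23)=1
t=24: g(24,0)=742900 g(24,2)=1188640 g(24,4)=1225785 g(24,6)=961400 g(24,8)=600875 g(24,10)=303600 g(24,12)=123970 g(24,14)=40480 g(24,16)=10350 g(24,18)=2000 g(24,20)=275 g(24,22)=24 g(24,24)=1
Paths never hitting -2: Σ_s g(24,s) = 5200300
Paths hitting -2: 2^24 - 5200300 = 11576916
P = 11576916/16777216 = 2894229/4194304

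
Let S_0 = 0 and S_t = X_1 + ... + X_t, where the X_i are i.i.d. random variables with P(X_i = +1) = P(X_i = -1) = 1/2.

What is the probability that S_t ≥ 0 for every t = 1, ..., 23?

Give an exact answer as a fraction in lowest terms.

Let f(t,s) = #length-t paths at position s with S_1..S_t all ≥ 0.
f(t,s) = f(t-1,s-1) + f(t-1,s+1) for s ≥ 0; f(t,s) = 0 for s < 0.
t=0: f(0,0)=1
t=1: f(1,1)=1
t=2: f(2,0)=1 f(2,2)=1
t=3: f(3,1)=2 f(3,3)=1
t=4: f(4,0)=2 f(4,2)=3 f(4,4)=1
t=5: f(5,1)=5 f(5,3)=4 f(5,5)=1
t=6: f(6,0)=5 f(6,2)=9 f(6,4)=5 f(6,6)=1
t=7: f(7,1)=14 f(7,3)=14 f(7,5)=6 f(7,7)=1
t=8: f(8,0)=14 f(8,2)=28 f(8,4)=20 f(8,6)=7 f(8,8)=1
t=9: f(9,1)=42 f(9,3)=48 f(9,5)=27 f(9,7)=8 f(9,9)=1
t=10: f(10,0)=42 f(10,2)=90 f(10,4)=75 f(10,6)=35 f(10,8)=9 f(10,10)=1
t=11: f(11,1)=132 f(11,3)=165 f(11,5)=110 f(11,7)=44 f(11,9)=10 f(11,11)=1
t=12: f(12,0)=132 f(12,2)=297 f(12,4)=275 f(12,6)=154 f(12,8)=54 f(12,10)=11 f(12,12)=1
t=13: f(13,1)=429 f(13,3)=572 f(13,5)=429 f(13,7)=208 f(13,9)=65 f(13,11)=12 f(13,13)=1
t=14: f(14,0)=429 f(14,2)=1001 f(14,4)=1001 f(14,6)=637 f(14,8)=273 f(14,10)=77 f(14,12)=13 f(14,14)=1
t=15: f(15,1)=1430 f(15,3)=2002 f(15,5)=1638 f(15,7)=910 f(15,9)=350 f(15,11)=90 f(15,13)=14 f(15,15)=1
t=16: f(16,0)=1430 f(16,2)=3432 f(16,4)=3640 f(16,6)=2548 f(16,8)=1260 f(16,10)=440 f(16,12)=104 f(16,14)=15 f(16,16)=1
t=17: f(17,1)=4862 f(17,3)=7072 f(17,5)=6188 f(17,7)=3808 f(17,9)=1700 f(17,11)=544 f(17,13)=119 f(17,15)=16 f(17,17)=1
t=18: f(18,0)=4862 f(18,2)=11934 f(18,4)=13260 f(18,6)=9996 f(18,8)=5508 f(18,10)=2244 f(18,12)=663 f(18,14)=135 f(18,16)=17 f(18,18)=1
t=19: f(19,1)=16796 f(19,3)=25194 f(19,5)=23256 f(19,7)=15504 f(19,9)=7752 f(19,11)=2907 f(19,13)=798 f(19,15)=152 f(19,17)=18 f(19,19)=1
t=20: f(20,0)=16796 f(20,2)=41990 f(20,4)=48450 f(20,6)=38760 f(20,8)=23256 f(20,10)=10659 f(20,12)=3705 f(20,14)=950 f(20,16)=170 f(20,18)=19 f(20,20)=1
t=21: f(21,1)=58786 f(21,3)=90440 f(21,5)=87210 f(21,7)=62016 f(21,9)=33915 f(21,11)=14364 f(21,13)=4655 f(21,15)=1120 f(21,17)=189 f(21,19)=20 f(21,21)=1
t=22: f(22,0)=58786 f(22,2)=149226 f(22,4)=177650 f(22,6)=149226 f(22,8)=95931 f(22,10)=48279 f(22,12)=19019 f(22,14)=5775 f(22,16)=1309 f(22,18)=209 f(22,20)=21 f(22,22)=1
t=23: f(23,1)=208012 f(23,3)=326876 f(23,5)=326876 f(23,7)=245157 f(23,9)=144210 f(23,11)=67298 f(23,13)=24794 f(23,15)=7084 f(23,17)=1518 f(23,19)=230 f(23,21)=22 f(23,23)=1
Σ_s f(23,s) = 1352078
P = 1352078/8388608 = 676039/4194304

Answer: 676039/4194304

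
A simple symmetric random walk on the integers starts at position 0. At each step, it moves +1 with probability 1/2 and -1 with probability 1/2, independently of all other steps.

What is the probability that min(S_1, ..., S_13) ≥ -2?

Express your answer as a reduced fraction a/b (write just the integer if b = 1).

Let f(t,s) = #length-t paths at position s with S_1..S_t all ≥ -2.
f(t,s) = f(t-1,s-1) + f(t-1,s+1) for s ≥ -2; f(t,s) = 0 for s < -2.
t=0: f(0,0)=1
t=1: f(1,-1)=1 f(1,1)=1
t=2: f(2,-2)=1 f(2,0)=2 f(2,2)=1
t=3: f(3,-1)=3 f(3,1)=3 f(3,3)=1
t=4: f(4,-2)=3 f(4,0)=6 f(4,2)=4 f(4,4)=1
t=5: f(5,-1)=9 f(5,1)=10 f(5,3)=5 f(5,5)=1
t=6: f(6,-2)=9 f(6,0)=19 f(6,2)=15 f(6,4)=6 f(6,6)=1
t=7: f(7,-1)=28 f(7,1)=34 f(7,3)=21 f(7,5)=7 f(7,7)=1
t=8: f(8,-2)=28 f(8,0)=62 f(8,2)=55 f(8,4)=28 f(8,6)=8 f(8,8)=1
t=9: f(9,-1)=90 f(9,1)=117 f(9,3)=83 f(9,5)=36 f(9,7)=9 f(9,9)=1
t=10: f(10,-2)=90 f(10,0)=207 f(10,2)=200 f(10,4)=119 f(10,6)=45 f(10,8)=10 f(10,10)=1
t=11: f(11,-1)=297 f(11,1)=407 f(11,3)=319 f(11,5)=164 f(11,7)=55 f(11,9)=11 f(11,11)=1
t=12: f(12,-2)=297 f(12,0)=704 f(12,2)=726 f(12,4)=483 f(12,6)=219 f(12,8)=66 f(12,10)=12 f(12,12)=1
t=13: f(13,-1)=1001 f(13,1)=1430 f(13,3)=1209 f(13,5)=702 f(13,7)=285 f(13,9)=78 f(13,11)=13 f(13,13)=1
Σ_s f(13,s) = 4719
P = 4719/8192 = 4719/8192

Answer: 4719/8192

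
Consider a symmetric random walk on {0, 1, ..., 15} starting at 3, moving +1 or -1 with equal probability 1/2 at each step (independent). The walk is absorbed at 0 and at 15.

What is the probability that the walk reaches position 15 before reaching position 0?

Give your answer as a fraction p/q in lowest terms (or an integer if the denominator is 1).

Answer: 1/5

Derivation:
Symmetric walk (p = 1/2): the harmonic-function argument gives P(hit 15 before 0 | start at 3) = a/N.
P = 3/15 = 1/5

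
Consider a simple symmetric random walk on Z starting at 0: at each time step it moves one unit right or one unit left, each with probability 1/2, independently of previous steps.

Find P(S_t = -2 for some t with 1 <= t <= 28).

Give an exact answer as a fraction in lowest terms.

Count via complement. Let g(t,s) = #length-t paths at position s with S_1..S_t all ≠ -2.
g(t,s) = g(t-1,s-1) + g(t-1,s+1) for s ≠ -2; g(t,-2) = 0.
t=0: g(0,0)=1
t=1: g(1,-1)=1 g(1,1)=1
t=2: g(2,0)=2 g(2,2)=1
t=3: g(3,-1)=2 g(3,1)=3 g(3,3)=1
t=4: g(4,0)=5 g(4,2)=4 g(4,4)=1
t=5: g(5,-1)=5 g(5,1)=9 g(5,3)=5 g(5,5)=1
t=6: g(6,0)=14 g(6,2)=14 g(6,4)=6 g(6,6)=1
t=7: g(7,-1)=14 g(7,1)=28 g(7,3)=20 g(7,5)=7 g(7,7)=1
t=8: g(8,0)=42 g(8,2)=48 g(8,4)=27 g(8,6)=8 g(8,8)=1
t=9: g(9,-1)=42 g(9,1)=90 g(9,3)=75 g(9,5)=35 g(9,7)=9 g(9,9)=1
t=10: g(10,0)=132 g(10,2)=165 g(10,4)=110 g(10,6)=44 g(10,8)=10 g(10,10)=1
t=11: g(11,-1)=132 g(11,1)=297 g(11,3)=275 g(11,5)=154 g(11,7)=54 g(11,9)=11 g(11,11)=1
t=12: g(12,0)=429 g(12,2)=572 g(12,4)=429 g(12,6)=208 g(12,8)=65 g(12,10)=12 g(12,12)=1
t=13: g(13,-1)=429 g(13,1)=1001 g(13,3)=1001 g(13,5)=637 g(13,7)=273 g(13,9)=77 g(13,11)=13 g(13,13)=1
t=14: g(14,0)=1430 g(14,2)=2002 g(14,4)=1638 g(14,6)=910 g(14,8)=350 g(14,10)=90 g(14,12)=14 g(14,14)=1
t=15: g(15,-1)=1430 g(15,1)=3432 g(15,3)=3640 g(15,5)=2548 g(15,7)=1260 g(15,9)=440 g(15,11)=104 g(15,13)=15 g(15,15)=1
t=16: g(16,0)=4862 g(16,2)=7072 g(16,4)=6188 g(16,6)=3808 g(16,8)=1700 g(16,10)=544 g(16,12)=119 g(16,14)=16 g(16,16)=1
t=17: g(17,-1)=4862 g(17,1)=11934 g(17,3)=13260 g(17,5)=9996 g(17,7)=5508 g(17,9)=2244 g(17,11)=663 g(17,13)=135 g(17,15)=17 g(17,17)=1
t=18: g(18,0)=16796 g(18,2)=25194 g(18,4)=23256 g(18,6)=15504 g(18,8)=7752 g(18,10)=2907 g(18,12)=798 g(18,14)=152 g(18,16)=18 g(18,18)=1
t=19: g(19,-1)=16796 g(19,1)=41990 g(19,3)=48450 g(19,5)=38760 g(19,7)=23256 g(19,9)=10659 g(19,11)=3705 g(19,13)=950 g(19,15)=170 g(19,17)=19 g(19,19)=1
t=20: g(20,0)=58786 g(20,2)=90440 g(20,4)=87210 g(20,6)=62016 g(20,8)=33915 g(20,10)=14364 g(20,12)=4655 g(20,14)=1120 g(20,16)=189 g(20,18)=20 g(20,20)=1
t=21: g(21,-1)=58786 g(21,1)=149226 g(21,3)=177650 g(21,5)=149226 g(21,7)=95931 g(21,9)=48279 g(21,11)=19019 g(21,13)=5775 g(21,15)=1309 g(21,17)=209 g(21,19)=21 g(21,21)=1
t=22: g(22,0)=208012 g(22,2)=326876 g(22,4)=326876 g(22,6)=245157 g(22,8)=144210 g(22,10)=67298 g(22,12)=24794 g(22,14)=7084 g(22,16)=1518 g(22,18)=230 g(22,20)=22 g(22,22)=1
t=23: g(23,-1)=208012 g(23,1)=534888 g(23,3)=653752 g(23,5)=572033 g(23,7)=389367 g(23,9)=211508 g(23,11)=92092 g(23,13)=31878 g(23,15)=8602 g(23,17)=1748 g(23,19)=252 g(23,21)=23 g(23,23)=1
t=24: g(24,0)=742900 g(24,2)=1188640 g(24,4)=1225785 g(24,6)=961400 g(24,8)=600875 g(24,10)=303600 g(24,12)=123970 g(24,14)=40480 g(24,16)=10350 g(24,18)=2000 g(24,20)=275 g(24,22)=24 g(24,24)=1
t=25: g(25,-1)=742900 g(25,1)=1931540 g(25,3)=2414425 g(25,5)=2187185 g(25,7)=1562275 g(25,9)=904475 g(25,11)=427570 g(25,13)=164450 g(25,15)=50830 g(25,17)=12350 g(25,19)=2275 g(25,21)=299 g(25,23)=25 g(25,25)=1
t=26: g(26,0)=2674440 g(26,2)=4345965 g(26,4)=4601610 g(26,6)=3749460 g(26,8)=2466750 g(26,10)=1332045 g(26,12)=592020 g(26,14)=215280 g(26,16)=63180 g(26,18)=14625 g(26,20)=2574 g(26,22)=324 g(26,24)=26 g(26,26)=1
t=27: g(27,-1)=2674440 g(27,1)=7020405 g(27,3)=8947575 g(27,5)=8351070 g(27,7)=6216210 g(27,9)=3798795 g(27,11)=1924065 g(27,13)=807300 g(27,15)=278460 g(27,17)=77805 g(27,19)=17199 g(27,21)=2898 g(27,23)=350 g(27,25)=27 g(27,27)=1
t=28: g(28,0)=9694845 g(28,2)=15967980 g(28,4)=17298645 g(28,6)=14567280 g(28,8)=10015005 g(28,10)=5722860 g(28,12)=2731365 g(28,14)=1085760 g(28,16)=356265 g(28,18)=95004 g(28,20)=20097 g(28,22)=3248 g(28,24)=377 g(28,26)=28 g(28,28)=1
Paths never hitting -2: Σ_s g(28,s) = 77558760
Paths hitting -2: 2^28 - 77558760 = 190876696
P = 190876696/268435456 = 23859587/33554432

Answer: 23859587/33554432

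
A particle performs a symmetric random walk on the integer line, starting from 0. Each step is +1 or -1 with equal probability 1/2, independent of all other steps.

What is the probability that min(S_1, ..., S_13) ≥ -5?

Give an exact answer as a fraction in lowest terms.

Answer: 1859/2048

Derivation:
Let f(t,s) = #length-t paths at position s with S_1..S_t all ≥ -5.
f(t,s) = f(t-1,s-1) + f(t-1,s+1) for s ≥ -5; f(t,s) = 0 for s < -5.
t=0: f(0,0)=1
t=1: f(1,-1)=1 f(1,1)=1
t=2: f(2,-2)=1 f(2,0)=2 f(2,2)=1
t=3: f(3,-3)=1 f(3,-1)=3 f(3,1)=3 f(3,3)=1
t=4: f(4,-4)=1 f(4,-2)=4 f(4,0)=6 f(4,2)=4 f(4,4)=1
t=5: f(5,-5)=1 f(5,-3)=5 f(5,-1)=10 f(5,1)=10 f(5,3)=5 f(5,5)=1
t=6: f(6,-4)=6 f(6,-2)=15 f(6,0)=20 f(6,2)=15 f(6,4)=6 f(6,6)=1
t=7: f(7,-5)=6 f(7,-3)=21 f(7,-1)=35 f(7,1)=35 f(7,3)=21 f(7,5)=7 f(7,7)=1
t=8: f(8,-4)=27 f(8,-2)=56 f(8,0)=70 f(8,2)=56 f(8,4)=28 f(8,6)=8 f(8,8)=1
t=9: f(9,-5)=27 f(9,-3)=83 f(9,-1)=126 f(9,1)=126 f(9,3)=84 f(9,5)=36 f(9,7)=9 f(9,9)=1
t=10: f(10,-4)=110 f(10,-2)=209 f(10,0)=252 f(10,2)=210 f(10,4)=120 f(10,6)=45 f(10,8)=10 f(10,10)=1
t=11: f(11,-5)=110 f(11,-3)=319 f(11,-1)=461 f(11,1)=462 f(11,3)=330 f(11,5)=165 f(11,7)=55 f(11,9)=11 f(11,11)=1
t=12: f(12,-4)=429 f(12,-2)=780 f(12,0)=923 f(12,2)=792 f(12,4)=495 f(12,6)=220 f(12,8)=66 f(12,10)=12 f(12,12)=1
t=13: f(13,-5)=429 f(13,-3)=1209 f(13,-1)=1703 f(13,1)=1715 f(13,3)=1287 f(13,5)=715 f(13,7)=286 f(13,9)=78 f(13,11)=13 f(13,13)=1
Σ_s f(13,s) = 7436
P = 7436/8192 = 1859/2048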